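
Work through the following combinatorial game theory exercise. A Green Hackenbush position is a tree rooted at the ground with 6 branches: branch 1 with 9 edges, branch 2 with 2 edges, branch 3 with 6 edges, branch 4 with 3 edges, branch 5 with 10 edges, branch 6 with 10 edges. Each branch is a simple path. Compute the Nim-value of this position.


The tree has 6 branches from the ground vertex.
In Green Hackenbush, the Nim-value of a simple path of length k is k.
Branch 1: length 9, Nim-value = 9
Branch 2: length 2, Nim-value = 2
Branch 3: length 6, Nim-value = 6
Branch 4: length 3, Nim-value = 3
Branch 5: length 10, Nim-value = 10
Branch 6: length 10, Nim-value = 10
Total Nim-value = XOR of all branch values:
0 XOR 9 = 9
9 XOR 2 = 11
11 XOR 6 = 13
13 XOR 3 = 14
14 XOR 10 = 4
4 XOR 10 = 14
Nim-value of the tree = 14

14


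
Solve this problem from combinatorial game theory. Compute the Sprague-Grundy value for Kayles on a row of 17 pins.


Kayles: a move removes 1 or 2 adjacent pins from a contiguous row.
Removing pins from a row of k leaves two independent rows (a, b) with a + b = k - 1 (one pin) or a + b = k - 2 (two pins); an end removal gives a = 0.
By Sprague-Grundy, G(k) = mex{ G(a) XOR G(b) } over all these splits. G(0) = 0.
G(1): splits (0,0):0^0=0 -> mex({0}) = 1
G(2): splits (0,1):0^1=1 (0,0):0^0=0 -> mex({0, 1}) = 2
G(3): splits (0,2):0^2=2 (1,1):1^1=0 (0,1):0^1=1 -> mex({0, 1, 2}) = 3
G(4): splits (0,3):0^3=3 (1,2):1^2=3 (0,2):0^2=2 (1,1):1^1=0 -> mex({0, 2, 3}) = 1
G(5): splits (0,4):0^1=1 (1,3):1^3=2 (2,2):2^2=0 (0,3):0^3=3 (1,2):1^2=3 -> mex({0, 1, 2, 3}) = 4
G(6) = mex({0, 1, 2, 4}) = 3
G(7) = mex({0, 1, 3, 4, 5}) = 2
G(8) = mex({0, 2, 3, 5, 6}) = 1
G(9) = mex({0, 1, 2, 3, 6, 7}) = 4
G(10) = mex({0, 1, 3, 4, 5, 7}) = 2
G(11) = mex({0, 1, 2, 3, 4, 5}) = 6
G(12) = mex({0, 1, 2, 3, 5, 6, 7}) = 4
G(13) = mex({0, 2, 3, 4, 6, 7}) = 1
G(14) = mex({0, 1, 4, 5, 6, 7}) = 2
G(15) = mex({0, 1, 2, 3, 4, 5, 6}) = 7
G(16) = mex({0, 2, 3, 5, 6, 7}) = 1
G(17) = mex({0, 1, 2, 3, 5, 6, 7}) = 4
Therefore G(17) = 4.

4


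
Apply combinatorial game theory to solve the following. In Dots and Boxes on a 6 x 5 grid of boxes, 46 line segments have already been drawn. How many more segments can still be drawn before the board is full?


Grid: 6 x 5 boxes, i.e. 7 rows and 6 columns of dots.
Horizontal edges: (rows + 1) * cols = 7 * 5 = 35
Vertical edges: rows * (cols + 1) = 6 * 6 = 36
Total edges: 35 + 36 = 71
Edges drawn: 46
Remaining: 71 - 46 = 25

25


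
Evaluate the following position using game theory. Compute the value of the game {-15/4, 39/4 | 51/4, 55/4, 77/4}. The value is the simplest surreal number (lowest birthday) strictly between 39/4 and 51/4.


Left options: {-15/4, 39/4}, max = 39/4
Right options: {51/4, 55/4, 77/4}, min = 51/4
All options are numbers and max(Left) < min(Right), so by the simplicity theorem the value is the simplest (earliest-born) number strictly between 39/4 and 51/4.
Integers 10 through 12 all lie strictly between 39/4 and 51/4.
Among integers, the simplest (lowest birthday = smallest |n|; 0 is born on day 0, +-n on day n) is 10.
No non-integer in the interval can be simpler: if x is a non-integer in the interval, then floor(x) or ceil(x) also lies in the interval (the interval contains an integer), and both are proper prefixes of x's sign expansion, i.e. born earlier. So the game value is 10.
Game value = 10

10


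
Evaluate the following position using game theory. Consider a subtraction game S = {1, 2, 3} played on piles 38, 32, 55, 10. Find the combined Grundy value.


Subtraction set: {1, 2, 3}
For this subtraction set, G(n) = n mod 4 (period = max + 1 = 4).
Pile 1 (size 38): G(38) = 38 mod 4 = 2
Pile 2 (size 32): G(32) = 32 mod 4 = 0
Pile 3 (size 55): G(55) = 55 mod 4 = 3
Pile 4 (size 10): G(10) = 10 mod 4 = 2
Total Grundy value = XOR of all: 2 XOR 0 XOR 3 XOR 2 = 3

3


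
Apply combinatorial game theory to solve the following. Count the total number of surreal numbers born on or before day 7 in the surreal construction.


Day 0: {|} = 0 is born. Count = 1.
Day n: the number of surreal numbers born by day n is 2^(n+1) - 1.
By day 0: 2^1 - 1 = 1
By day 1: 2^2 - 1 = 3
By day 2: 2^3 - 1 = 7
By day 3: 2^4 - 1 = 15
By day 4: 2^5 - 1 = 31
By day 5: 2^6 - 1 = 63
By day 6: 2^7 - 1 = 127
By day 7: 2^8 - 1 = 255
By day 7: 255 surreal numbers.

255


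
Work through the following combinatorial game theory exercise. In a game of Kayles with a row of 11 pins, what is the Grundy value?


Kayles: a move removes 1 or 2 adjacent pins from a contiguous row.
Removing pins from a row of k leaves two independent rows (a, b) with a + b = k - 1 (one pin) or a + b = k - 2 (two pins); an end removal gives a = 0.
By Sprague-Grundy, G(k) = mex{ G(a) XOR G(b) } over all these splits. G(0) = 0.
G(1): splits (0,0):0^0=0 -> mex({0}) = 1
G(2): splits (0,1):0^1=1 (0,0):0^0=0 -> mex({0, 1}) = 2
G(3): splits (0,2):0^2=2 (1,1):1^1=0 (0,1):0^1=1 -> mex({0, 1, 2}) = 3
G(4): splits (0,3):0^3=3 (1,2):1^2=3 (0,2):0^2=2 (1,1):1^1=0 -> mex({0, 2, 3}) = 1
G(5): splits (0,4):0^1=1 (1,3):1^3=2 (2,2):2^2=0 (0,3):0^3=3 (1,2):1^2=3 -> mex({0, 1, 2, 3}) = 4
G(6) = mex({0, 1, 2, 4}) = 3
G(7) = mex({0, 1, 3, 4, 5}) = 2
G(8) = mex({0, 2, 3, 5, 6}) = 1
G(9) = mex({0, 1, 2, 3, 6, 7}) = 4
G(10) = mex({0, 1, 3, 4, 5, 7}) = 2
G(11) = mex({0, 1, 2, 3, 4, 5}) = 6
Therefore G(11) = 6.

6


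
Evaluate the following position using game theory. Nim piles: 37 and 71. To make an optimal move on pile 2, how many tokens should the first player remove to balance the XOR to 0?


Piles: 37 and 71
Current XOR: 37 XOR 71 = 98 (non-zero, so this is an N-position).
To make the XOR zero, we need to find a move that balances the piles.
For pile 2 (size 71): target = 71 XOR 98 = 37
We reduce pile 2 from 71 to 37.
Tokens removed: 71 - 37 = 34
Verification: 37 XOR 37 = 0

34


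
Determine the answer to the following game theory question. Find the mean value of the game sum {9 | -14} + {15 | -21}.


G1 = {9 | -14}, G2 = {15 | -21}
Each is a switch {a | b} with numbers a > b; its mean value is (a + b)/2, and mean value is additive over game sums: m(G1 + G2) = m(G1) + m(G2).
Mean of G1 = (9 + (-14))/2 = -5/2 = -5/2
Mean of G2 = (15 + (-21))/2 = -6/2 = -3
Mean of G1 + G2 = -5/2 + -3 = -11/2

-11/2


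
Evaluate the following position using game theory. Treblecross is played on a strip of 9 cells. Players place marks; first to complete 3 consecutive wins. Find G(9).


Treblecross: place X on empty cells; 3-in-a-row wins.
Playing within two cells of an existing X lets the opponent win at once, so sensible play treats the cells i-2..i+2 around each X as dead. The player left with no safe cell loses, so this is a normal-play take-away game on strips of safe cells.
Placing X at cell i (0-indexed) of a strip of k safe cells leaves independent strips of sizes max(0, i-2) and max(0, k-i-3). Hence G(k) = mex{ G(max(0,i-2)) XOR G(max(0,k-i-3)) : 0 <= i < k }, with G(0) = 0.
G(1): splits (0,0):0^0=0 -> mex({0}) = 1
G(2): splits (0,0):0^0=0 -> mex({0}) = 1
G(3): splits (0,0):0^0=0 -> mex({0}) = 1
G(4): splits (0,1):0^1=1 (0,0):0^0=0 -> mex({0, 1}) = 2
G(5): splits (0,2):0^1=1 (0,1):0^1=1 (0,0):0^0=0 -> mex({0, 1}) = 2
G(6) = mex({1}) = 0
G(7) = mex({0, 1, 2}) = 3
G(8) = mex({0, 1, 2}) = 3
G(9) = mex({0, 2}) = 1
Therefore G(9) = 1.

1


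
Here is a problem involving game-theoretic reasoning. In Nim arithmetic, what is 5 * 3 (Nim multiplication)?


Nim multiplication is bilinear over XOR: (u XOR v) * w = (u*w) XOR (v*w).
So we split each operand into its bit components and XOR the pairwise Nim products.
5 = 1 + 4 (as XOR of powers of 2).
3 = 1 + 2 (as XOR of powers of 2).
Using the standard Nim-product table on single bits:
  2*2 = 3,   2*4 = 8,   2*8 = 12,
  4*4 = 6,   4*8 = 11,  8*8 = 13,
and  1*x = x (identity), k*l = l*k (commutative).
Pairwise Nim products:
  1 * 1 = 1
  1 * 2 = 2
  4 * 1 = 4
  4 * 2 = 8
XOR them: 1 XOR 2 XOR 4 XOR 8 = 15.
Result: 5 * 3 = 15 (in Nim).

15


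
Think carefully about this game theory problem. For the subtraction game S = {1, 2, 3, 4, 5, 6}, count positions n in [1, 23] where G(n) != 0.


Subtraction set S = {1, 2, 3, 4, 5, 6}, so G(n) = n mod 7.
G(n) = 0 when n is a multiple of 7.
Multiples of 7 in [1, 23]: 3
N-positions (nonzero Grundy) = 23 - 3 = 20

20


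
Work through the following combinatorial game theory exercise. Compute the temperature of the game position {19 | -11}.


The game is {19 | -11}, a switch {a | b} with numbers a > b.
Cooling {a | b} by t gives {a - t | b + t}, which stops being hot when a - t = b + t, i.e. at t = (a - b)/2. So the temperature of a switch is (a - b)/2.
Temperature = (Left option - Right option) / 2
= (19 - (-11)) / 2
= 30 / 2
= 15

15


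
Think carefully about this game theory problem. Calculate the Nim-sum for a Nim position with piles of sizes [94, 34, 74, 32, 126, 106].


We need the XOR (exclusive or) of all pile sizes.
After XOR-ing pile 1 (size 94): 0 XOR 94 = 94
After XOR-ing pile 2 (size 34): 94 XOR 34 = 124
After XOR-ing pile 3 (size 74): 124 XOR 74 = 54
After XOR-ing pile 4 (size 32): 54 XOR 32 = 22
After XOR-ing pile 5 (size 126): 22 XOR 126 = 104
After XOR-ing pile 6 (size 106): 104 XOR 106 = 2
The Nim-value of this position is 2.

2


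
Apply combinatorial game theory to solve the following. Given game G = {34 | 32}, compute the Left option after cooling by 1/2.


Original game: {34 | 32} (a switch {a | b} with a > b).
Cooling by t (for t below the temperature (a - b)/2 = 1) taxes each move by t: {a | b} cooled by t is {a - t | b + t}.
Cooling amount: t = 1/2
Cooled Left option: 34 - 1/2 = 67/2
Cooled Right option: 32 + 1/2 = 65/2
Cooled game: {67/2 | 65/2}
Left option = 67/2

67/2


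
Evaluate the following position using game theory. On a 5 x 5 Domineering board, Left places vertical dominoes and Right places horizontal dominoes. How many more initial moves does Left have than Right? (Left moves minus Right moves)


Board is 5 x 5 (rows x cols).
Left (vertical) placements: (rows-1) * cols = 4 * 5 = 20
Right (horizontal) placements: rows * (cols-1) = 5 * 4 = 20
Advantage = Left - Right = 20 - 20 = 0

0


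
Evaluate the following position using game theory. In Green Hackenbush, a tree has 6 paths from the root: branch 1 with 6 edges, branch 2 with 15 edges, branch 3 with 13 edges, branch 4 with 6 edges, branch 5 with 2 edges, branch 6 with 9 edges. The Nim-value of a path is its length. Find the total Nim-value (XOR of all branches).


The tree has 6 branches from the ground vertex.
In Green Hackenbush, the Nim-value of a simple path of length k is k.
Branch 1: length 6, Nim-value = 6
Branch 2: length 15, Nim-value = 15
Branch 3: length 13, Nim-value = 13
Branch 4: length 6, Nim-value = 6
Branch 5: length 2, Nim-value = 2
Branch 6: length 9, Nim-value = 9
Total Nim-value = XOR of all branch values:
0 XOR 6 = 6
6 XOR 15 = 9
9 XOR 13 = 4
4 XOR 6 = 2
2 XOR 2 = 0
0 XOR 9 = 9
Nim-value of the tree = 9

9


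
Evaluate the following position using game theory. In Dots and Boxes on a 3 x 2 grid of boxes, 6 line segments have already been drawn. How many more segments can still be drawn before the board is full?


Grid: 3 x 2 boxes, i.e. 4 rows and 3 columns of dots.
Horizontal edges: (rows + 1) * cols = 4 * 2 = 8
Vertical edges: rows * (cols + 1) = 3 * 3 = 9
Total edges: 8 + 9 = 17
Edges drawn: 6
Remaining: 17 - 6 = 11

11


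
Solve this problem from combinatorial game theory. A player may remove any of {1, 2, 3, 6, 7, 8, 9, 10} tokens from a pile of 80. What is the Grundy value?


The subtraction set is S = {1, 2, 3, 6, 7, 8, 9, 10}.
G(k) = mex{ G(k - s) : s in S, s <= k }. We compute iteratively: G(0) = 0.
G(1) = mex({0}) = 1
G(2) = mex({0, 1}) = 2
G(3) = mex({0, 1, 2}) = 3
G(4) = mex({1, 2, 3}) = 0
G(5) = mex({0, 2, 3}) = 1
G(6) = mex({0, 1, 3}) = 2
G(7) = mex({0, 1, 2}) = 3
G(8) = mex({0, 1, 2, 3}) = 4
G(9) = mex({0, 1, 2, 3, 4}) = 5
G(10) = mex({0, 1, 2, 3, 4, 5}) = 6
G(11) = mex({0, 1, 2, 3, 4, 5, 6}) = 7
G(12) = mex({0, 1, 2, 3, 5, 6, 7}) = 4
G(13) = mex({0, 1, 2, 3, 4, 6, 7}) = 5
G(14) = mex({0, 1, 2, 3, 4, 5, 7}) = 6
G(15) = mex({1, 2, 3, 4, 5, 6}) = 0
G(16) = mex({0, 2, 3, 4, 5, 6}) = 1
G(17) = mex({0, 1, 3, 4, 5, 6, 7}) = 2
G(18) = mex({0, 1, 2, 4, 5, 6, 7}) = 3
G(19) = mex({1, 2, 3, 4, 5, 6, 7}) = 0
G(20) = mex({0, 2, 3, 4, 5, 6, 7}) = 1
G(21) = mex({0, 1, 3, 4, 5, 6, 7}) = 2
G(22) = mex({0, 1, 2, 4, 5, 6}) = 3
G(23) = mex({0, 1, 2, 3, 5, 6}) = 4
G(24) = mex({0, 1, 2, 3, 4, 6}) = 5
Observe that G(15)..G(24) = 0, 1, 2, 3, 0, 1, 2, 3, 4, 5 repeats G(0)..G(9) = 0, 1, 2, 3, 0, 1, 2, 3, 4, 5.
For k >= max(S) = 10, G(k) is determined by the previous 10 values G(k-10)..G(k-1); a window of 10 consecutive values has recurred shifted by 15, so by induction G(k + 15) = G(k) for all k >= 0: the sequence is periodic from the start with period 15.
One period: G(0..14) = 0, 1, 2, 3, 0, 1, 2, 3, 4, 5, 6, 7, 4, 5, 6.
80 mod 15 = 5, so G(80) = G(5) = 1.

1


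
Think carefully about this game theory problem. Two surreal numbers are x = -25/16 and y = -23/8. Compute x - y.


x = -25/16, y = -23/8
Converting to common denominator: 16
x = -25/16, y = -46/16
x - y = -25/16 - -23/8 = 21/16

21/16


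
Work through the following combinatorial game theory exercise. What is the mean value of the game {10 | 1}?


Game = {10 | 1}, a switch {a | b} with numbers a > b.
Its thermograph has left wall a - t and right wall b + t, which meet at t = (a - b)/2, where both equal (a + b)/2. So the mast (mean value) is at (a + b)/2.
Mean = (10 + (1))/2 = 11/2 = 11/2

11/2


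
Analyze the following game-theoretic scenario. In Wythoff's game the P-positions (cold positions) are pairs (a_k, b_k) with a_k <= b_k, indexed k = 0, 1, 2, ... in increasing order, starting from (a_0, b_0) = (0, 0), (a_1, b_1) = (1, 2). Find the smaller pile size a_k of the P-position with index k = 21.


By Wythoff's theorem, a_k = floor(k * phi) and b_k = floor(k * phi^2) = a_k + k, where phi = (1 + sqrt(5))/2 is the golden ratio.
phi = (1 + sqrt(5))/2 = 1.618034
k = 21
k * phi = 21 * 1.618034 = 33.978714
a_21 = floor(k * phi) = 33

33


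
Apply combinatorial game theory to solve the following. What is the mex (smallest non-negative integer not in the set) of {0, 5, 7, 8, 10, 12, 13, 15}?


Set = {0, 5, 7, 8, 10, 12, 13, 15}
0 is in the set.
1 is NOT in the set. This is the mex.
mex = 1

1


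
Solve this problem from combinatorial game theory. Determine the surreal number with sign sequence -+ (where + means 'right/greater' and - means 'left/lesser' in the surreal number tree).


Sign expansion: -+
Rule: track bounds (lo, hi), initially (-inf, +inf). On '+', the current value becomes lo and we move to the simplest number in (value, hi): value + 1 if hi = +inf, otherwise the midpoint (value + hi)/2. On '-', the current value becomes hi and we move to value - 1 if lo = -inf, otherwise the midpoint (lo + value)/2.
Start at 0.
Step 1: sign = -, move left. Bounds: (-inf, 0). Value = -1
Step 2: sign = +, move right. Bounds: (-1, 0). Value = -1/2
The surreal number with sign expansion -+ is -1/2.

-1/2


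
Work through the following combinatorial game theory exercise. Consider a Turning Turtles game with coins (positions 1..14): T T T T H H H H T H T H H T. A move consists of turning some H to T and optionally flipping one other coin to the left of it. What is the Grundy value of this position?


Coins: T T T T H H H H T H T H H T
Key fact: a single head at position k behaves exactly like a Nim heap of size k (turning it to T and optionally flipping a coin at j < k corresponds to moving the heap from k to j, or to 0), and heads combine as a disjunctive sum (two heads at the same place would cancel, matching j XOR j = 0). So the Nim-value is the XOR of the 1-indexed positions of the heads.
Face-up positions (1-indexed): [5, 6, 7, 8, 10, 12, 13]
XOR 0 with 5: 0 XOR 5 = 5
XOR 5 with 6: 5 XOR 6 = 3
XOR 3 with 7: 3 XOR 7 = 4
XOR 4 with 8: 4 XOR 8 = 12
XOR 12 with 10: 12 XOR 10 = 6
XOR 6 with 12: 6 XOR 12 = 10
XOR 10 with 13: 10 XOR 13 = 7
Nim-value = 7

7


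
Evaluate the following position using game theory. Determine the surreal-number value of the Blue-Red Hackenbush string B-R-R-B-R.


Edges (from ground): B-R-R-B-R
By Berlekamp's sign-expansion rule, a Blue-Red Hackenbush stalk has the value of the surreal number whose sign sequence is the edge sequence with B -> + and R -> -.
Sign sequence: +--+-
Trace the sign expansion in the surreal number tree, starting from 0:
Edge 1: B (sign +) -> bounds (0, +inf), value = 1
Edge 2: R (sign -) -> bounds (0, 1), value = 1/2
Edge 3: R (sign -) -> bounds (0, 1/2), value = 1/4
Edge 4: B (sign +) -> bounds (1/4, 1/2), value = 3/8
Edge 5: R (sign -) -> bounds (1/4, 3/8), value = 5/16
Game value = 5/16

5/16


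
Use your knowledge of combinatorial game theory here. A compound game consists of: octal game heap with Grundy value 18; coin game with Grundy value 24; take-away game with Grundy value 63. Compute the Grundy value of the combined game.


By the Sprague-Grundy theorem, the Grundy value of a sum of games is the XOR of individual Grundy values.
octal game heap: Grundy value = 18. Running XOR: 0 XOR 18 = 18
coin game: Grundy value = 24. Running XOR: 18 XOR 24 = 10
take-away game: Grundy value = 63. Running XOR: 10 XOR 63 = 53
The combined Grundy value is 53.

53


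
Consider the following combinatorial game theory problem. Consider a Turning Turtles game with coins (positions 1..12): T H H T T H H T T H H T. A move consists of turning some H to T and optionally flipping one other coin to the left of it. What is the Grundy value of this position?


Coins: T H H T T H H T T H H T
Key fact: a single head at position k behaves exactly like a Nim heap of size k (turning it to T and optionally flipping a coin at j < k corresponds to moving the heap from k to j, or to 0), and heads combine as a disjunctive sum (two heads at the same place would cancel, matching j XOR j = 0). So the Nim-value is the XOR of the 1-indexed positions of the heads.
Face-up positions (1-indexed): [2, 3, 6, 7, 10, 11]
XOR 0 with 2: 0 XOR 2 = 2
XOR 2 with 3: 2 XOR 3 = 1
XOR 1 with 6: 1 XOR 6 = 7
XOR 7 with 7: 7 XOR 7 = 0
XOR 0 with 10: 0 XOR 10 = 10
XOR 10 with 11: 10 XOR 11 = 1
Nim-value = 1

1


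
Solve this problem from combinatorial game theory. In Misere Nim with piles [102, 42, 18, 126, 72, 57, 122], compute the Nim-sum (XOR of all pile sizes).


We need the XOR (exclusive or) of all pile sizes.
After XOR-ing pile 1 (size 102): 0 XOR 102 = 102
After XOR-ing pile 2 (size 42): 102 XOR 42 = 76
After XOR-ing pile 3 (size 18): 76 XOR 18 = 94
After XOR-ing pile 4 (size 126): 94 XOR 126 = 32
After XOR-ing pile 5 (size 72): 32 XOR 72 = 104
After XOR-ing pile 6 (size 57): 104 XOR 57 = 81
After XOR-ing pile 7 (size 122): 81 XOR 122 = 43
The Nim-value of this position is 43.

43


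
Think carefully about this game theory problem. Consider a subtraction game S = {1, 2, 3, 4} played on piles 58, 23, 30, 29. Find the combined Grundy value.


Subtraction set: {1, 2, 3, 4}
For this subtraction set, G(n) = n mod 5 (period = max + 1 = 5).
Pile 1 (size 58): G(58) = 58 mod 5 = 3
Pile 2 (size 23): G(23) = 23 mod 5 = 3
Pile 3 (size 30): G(30) = 30 mod 5 = 0
Pile 4 (size 29): G(29) = 29 mod 5 = 4
Total Grundy value = XOR of all: 3 XOR 3 XOR 0 XOR 4 = 4

4


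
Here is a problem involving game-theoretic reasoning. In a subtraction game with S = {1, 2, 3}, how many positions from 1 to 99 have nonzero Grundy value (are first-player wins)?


Subtraction set S = {1, 2, 3}, so G(n) = n mod 4.
G(n) = 0 when n is a multiple of 4.
Multiples of 4 in [1, 99]: 24
N-positions (nonzero Grundy) = 99 - 24 = 75

75


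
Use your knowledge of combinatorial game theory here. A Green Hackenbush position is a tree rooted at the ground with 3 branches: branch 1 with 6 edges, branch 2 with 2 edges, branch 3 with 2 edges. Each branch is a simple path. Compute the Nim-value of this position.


The tree has 3 branches from the ground vertex.
In Green Hackenbush, the Nim-value of a simple path of length k is k.
Branch 1: length 6, Nim-value = 6
Branch 2: length 2, Nim-value = 2
Branch 3: length 2, Nim-value = 2
Total Nim-value = XOR of all branch values:
0 XOR 6 = 6
6 XOR 2 = 4
4 XOR 2 = 6
Nim-value of the tree = 6

6


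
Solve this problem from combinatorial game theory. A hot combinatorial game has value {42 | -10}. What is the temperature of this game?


The game is {42 | -10}, a switch {a | b} with numbers a > b.
Cooling {a | b} by t gives {a - t | b + t}, which stops being hot when a - t = b + t, i.e. at t = (a - b)/2. So the temperature of a switch is (a - b)/2.
Temperature = (Left option - Right option) / 2
= (42 - (-10)) / 2
= 52 / 2
= 26

26


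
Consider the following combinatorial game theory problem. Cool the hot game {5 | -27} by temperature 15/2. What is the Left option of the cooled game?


Original game: {5 | -27} (a switch {a | b} with a > b).
Cooling by t (for t below the temperature (a - b)/2 = 16) taxes each move by t: {a | b} cooled by t is {a - t | b + t}.
Cooling amount: t = 15/2
Cooled Left option: 5 - 15/2 = -5/2
Cooled Right option: -27 + 15/2 = -39/2
Cooled game: {-5/2 | -39/2}
Left option = -5/2

-5/2


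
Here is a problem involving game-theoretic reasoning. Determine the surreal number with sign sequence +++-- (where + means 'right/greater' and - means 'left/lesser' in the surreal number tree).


Sign expansion: +++--
Rule: track bounds (lo, hi), initially (-inf, +inf). On '+', the current value becomes lo and we move to the simplest number in (value, hi): value + 1 if hi = +inf, otherwise the midpoint (value + hi)/2. On '-', the current value becomes hi and we move to value - 1 if lo = -inf, otherwise the midpoint (lo + value)/2.
Start at 0.
Step 1: sign = +, move right. Bounds: (0, +inf). Value = 1
Step 2: sign = +, move right. Bounds: (1, +inf). Value = 2
Step 3: sign = +, move right. Bounds: (2, +inf). Value = 3
Step 4: sign = -, move left. Bounds: (2, 3). Value = 5/2
Step 5: sign = -, move left. Bounds: (2, 5/2). Value = 9/4
The surreal number with sign expansion +++-- is 9/4.

9/4


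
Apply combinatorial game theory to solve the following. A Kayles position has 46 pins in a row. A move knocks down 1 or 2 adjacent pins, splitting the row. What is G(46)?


Kayles: a move removes 1 or 2 adjacent pins from a contiguous row.
Removing pins from a row of k leaves two independent rows (a, b) with a + b = k - 1 (one pin) or a + b = k - 2 (two pins); an end removal gives a = 0.
By Sprague-Grundy, G(k) = mex{ G(a) XOR G(b) } over all these splits. G(0) = 0.
G(1): splits (0,0):0^0=0 -> mex({0}) = 1
G(2): splits (0,1):0^1=1 (0,0):0^0=0 -> mex({0, 1}) = 2
G(3): splits (0,2):0^2=2 (1,1):1^1=0 (0,1):0^1=1 -> mex({0, 1, 2}) = 3
G(4): splits (0,3):0^3=3 (1,2):1^2=3 (0,2):0^2=2 (1,1):1^1=0 -> mex({0, 2, 3}) = 1
G(5): splits (0,4):0^1=1 (1,3):1^3=2 (2,2):2^2=0 (0,3):0^3=3 (1,2):1^2=3 -> mex({0, 1, 2, 3}) = 4
G(6) = mex({0, 1, 2, 4}) = 3
G(7) = mex({0, 1, 3, 4, 5}) = 2
G(8) = mex({0, 2, 3, 5, 6}) = 1
G(9) = mex({0, 1, 2, 3, 6, 7}) = 4
G(10) = mex({0, 1, 3, 4, 5, 7}) = 2
G(11) = mex({0, 1, 2, 3, 4, 5}) = 6
G(12) = mex({0, 1, 2, 3, 5, 6, 7}) = 4
G(13) = mex({0, 2, 3, 4, 6, 7}) = 1
G(14) = mex({0, 1, 4, 5, 6, 7}) = 2
G(15) = mex({0, 1, 2, 3, 4, 5, 6}) = 7
G(16) = mex({0, 2, 3, 5, 6, 7}) = 1
G(17) = mex({0, 1, 2, 3, 5, 6, 7}) = 4
G(18) = mex({0, 1, 2, 4, 5, 6}) = 3
G(19) = mex({0, 1, 3, 4, 5, 7}) = 2
G(20) = mex({0, 2, 3, 4, 5, 6, 7}) = 1
G(21) = mex({0, 1, 2, 3, 5, 6, 7}) = 4
G(22) = mex({0, 1, 2, 3, 4, 5, 7}) = 6
G(23) = mex({0, 1, 2, 3, 4, 5, 6}) = 7
G(24) = mex({0, 1, 2, 3, 5, 6, 7}) = 4
G(25) = mex({0, 2, 3, 4, 6, 7}) = 1
G(26) = mex({0, 1, 3, 4, 5, 6, 7}) = 2
G(27) = mex({0, 1, 2, 3, 4, 5, 6, 7}) = 8
G(28) = mex({0, 1, 2, 3, 4, 6, 7, 8}) = 5
G(29) = mex({0, 1, 2, 3, 5, 6, 7, 8, 9}) = 4
G(30) = mex({0, 1, 2, 3, 4, 5, 6, 9, 10}) = 7
G(31) = mex({0, 1, 3, 4, 5, 7, 10, 11}) = 2
G(32) = mex({0, 2, 3, 4, 5, 6, 7, 9, 11}) = 1
G(33) = mex({0, 1, 2, 3, 4, 5, 6, 7, 9, 12}) = 8
G(34) = mex({0, 1, 2, 3, 4, 5, 7, 8, 11, 12}) = 6
G(35) = mex({0, 1, 2, 3, 4, 5, 6, 8, 9, 10, 11}) = 7
G(36) = mex({0, 1, 2, 3, 5, 6, 7, 9, 10}) = 4
G(37) = mex({0, 2, 3, 4, 6, 7, 9, 10, 11, 12}) = 1
G(38) = mex({0, 1, 3, 4, 5, 6, 7, 9, 10, 11, 12}) = 2
G(39) = mex({0, 1, 2, 4, 5, 6, 7, 9, 10, 12, 14}) = 3
G(40) = mex({0, 2, 3, 4, 6, 7, 11, 12, 14}) = 1
G(41) = mex({0, 1, 2, 3, 5, 6, 7, 9, 10, 11, 12}) = 4
G(42) = mex({0, 1, 2, 3, 4, 5, 6, 9, 10}) = 7
G(43) = mex({0, 1, 3, 4, 5, 7, 9, 10, 12, 15}) = 2
G(44) = mex({0, 2, 3, 4, 5, 6, 7, 9, 10, 12, 15}) = 1
G(45) = mex({0, 1, 2, 3, 4, 5, 6, 7, 9, 10, 12, 14}) = 8
G(46) = mex({0, 1, 3, 4, 5, 7, 8, 11, 12, 14}) = 2
Therefore G(46) = 2.

2


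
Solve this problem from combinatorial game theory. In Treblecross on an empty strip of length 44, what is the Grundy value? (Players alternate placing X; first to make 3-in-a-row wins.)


Treblecross: place X on empty cells; 3-in-a-row wins.
Playing within two cells of an existing X lets the opponent win at once, so sensible play treats the cells i-2..i+2 around each X as dead. The player left with no safe cell loses, so this is a normal-play take-away game on strips of safe cells.
Placing X at cell i (0-indexed) of a strip of k safe cells leaves independent strips of sizes max(0, i-2) and max(0, k-i-3). Hence G(k) = mex{ G(max(0,i-2)) XOR G(max(0,k-i-3)) : 0 <= i < k }, with G(0) = 0.
G(1): splits (0,0):0^0=0 -> mex({0}) = 1
G(2): splits (0,0):0^0=0 -> mex({0}) = 1
G(3): splits (0,0):0^0=0 -> mex({0}) = 1
G(4): splits (0,1):0^1=1 (0,0):0^0=0 -> mex({0, 1}) = 2
G(5): splits (0,2):0^1=1 (0,1):0^1=1 (0,0):0^0=0 -> mex({0, 1}) = 2
G(6) = mex({1}) = 0
G(7) = mex({0, 1, 2}) = 3
G(8) = mex({0, 1, 2}) = 3
G(9) = mex({0, 2}) = 1
G(10) = mex({0, 2, 3}) = 1
G(11) = mex({0, 3}) = 1
G(12) = mex({1, 3}) = 0
G(13) = mex({0, 1, 2, 3}) = 4
G(14) = mex({0, 1, 2}) = 3
G(15) = mex({0, 1, 2}) = 3
G(16) = mex({0, 1, 2, 4}) = 3
G(17) = mex({0, 1, 3, 4}) = 2
G(18) = mex({0, 1, 3, 4}) = 2
G(19) = mex({0, 1, 3, 5}) = 2
G(20) = mex({0, 1, 2, 3, 5}) = 4
G(21) = mex({0, 1, 2, 3, 5}) = 4
G(22) = mex({1, 2, 6}) = 0
G(23) = mex({0, 1, 2, 3, 4, 6}) = 5
G(24) = mex({0, 1, 2, 3, 4}) = 5
G(25) = mex({0, 1, 3, 4, 7}) = 2
G(26) = mex({0, 1, 3, 4, 5, 7}) = 2
G(27) = mex({0, 1, 3, 5}) = 2
G(28) = mex({0, 1, 2, 5}) = 3
G(29) = mex({0, 1, 2, 4, 5, 6}) = 3
G(30) = mex({1, 2, 4, 6}) = 0
G(31) = mex({0, 1, 2, 3, 4, 6}) = 5
G(32) = mex({1, 2, 3, 4, 7}) = 0
G(33) = mex({0, 3, 7}) = 1
G(34) = mex({0, 2, 3, 5, 7}) = 1
G(35) = mex({0, 2, 3, 5, 6}) = 1
G(36) = mex({0, 1, 2, 5, 6}) = 3
G(37) = mex({0, 1, 2, 4, 5, 6}) = 3
G(38) = mex({0, 1, 2, 4}) = 3
G(39) = mex({0, 1, 2, 3, 4, 7}) = 5
G(40) = mex({0, 1, 2, 3, 4, 5, 7}) = 6
G(41) = mex({0, 1, 2, 3, 5, 7}) = 4
G(42) = mex({0, 1, 2, 3, 5, 6, 7}) = 4
G(43) = mex({0, 2, 3, 5, 6}) = 1
G(44) = mex({1, 2, 3, 4, 5, 6}) = 0
Therefore G(44) = 0.

0


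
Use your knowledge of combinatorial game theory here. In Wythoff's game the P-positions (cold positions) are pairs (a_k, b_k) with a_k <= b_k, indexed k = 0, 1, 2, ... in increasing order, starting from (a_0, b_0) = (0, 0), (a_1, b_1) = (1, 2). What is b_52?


By Wythoff's theorem, a_k = floor(k * phi) and b_k = floor(k * phi^2) = a_k + k, where phi = (1 + sqrt(5))/2 is the golden ratio.
phi = (1 + sqrt(5))/2 = 1.618034
phi^2 = phi + 1 = 2.618034
k = 52
k * phi^2 = 52 * 2.618034 = 136.137767
b_52 = floor(k * phi^2) = 136 (check: a_52 + k = 84 + 52 = 136)

136


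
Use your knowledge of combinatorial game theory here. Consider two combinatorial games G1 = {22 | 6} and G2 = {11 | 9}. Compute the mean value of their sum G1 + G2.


G1 = {22 | 6}, G2 = {11 | 9}
Each is a switch {a | b} with numbers a > b; its mean value is (a + b)/2, and mean value is additive over game sums: m(G1 + G2) = m(G1) + m(G2).
Mean of G1 = (22 + (6))/2 = 28/2 = 14
Mean of G2 = (11 + (9))/2 = 20/2 = 10
Mean of G1 + G2 = 14 + 10 = 24

24


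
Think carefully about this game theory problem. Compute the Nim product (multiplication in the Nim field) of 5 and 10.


Nim multiplication is bilinear over XOR: (u XOR v) * w = (u*w) XOR (v*w).
So we split each operand into its bit components and XOR the pairwise Nim products.
5 = 1 + 4 (as XOR of powers of 2).
10 = 2 + 8 (as XOR of powers of 2).
Using the standard Nim-product table on single bits:
  2*2 = 3,   2*4 = 8,   2*8 = 12,
  4*4 = 6,   4*8 = 11,  8*8 = 13,
and  1*x = x (identity), k*l = l*k (commutative).
Pairwise Nim products:
  1 * 2 = 2
  1 * 8 = 8
  4 * 2 = 8
  4 * 8 = 11
XOR them: 2 XOR 8 XOR 8 XOR 11 = 9.
Result: 5 * 10 = 9 (in Nim).

9


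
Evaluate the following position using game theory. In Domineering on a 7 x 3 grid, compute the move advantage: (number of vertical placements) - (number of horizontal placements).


Board is 7 x 3 (rows x cols).
Left (vertical) placements: (rows-1) * cols = 6 * 3 = 18
Right (horizontal) placements: rows * (cols-1) = 7 * 2 = 14
Advantage = Left - Right = 18 - 14 = 4

4


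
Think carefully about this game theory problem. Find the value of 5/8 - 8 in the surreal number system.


x = 5/8, y = 8
Converting to common denominator: 8
x = 5/8, y = 64/8
x - y = 5/8 - 8 = -59/8

-59/8


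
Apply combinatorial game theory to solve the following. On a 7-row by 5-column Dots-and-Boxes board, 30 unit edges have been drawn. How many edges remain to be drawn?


Grid: 7 x 5 boxes, i.e. 8 rows and 6 columns of dots.
Horizontal edges: (rows + 1) * cols = 8 * 5 = 40
Vertical edges: rows * (cols + 1) = 7 * 6 = 42
Total edges: 40 + 42 = 82
Edges drawn: 30
Remaining: 82 - 30 = 52

52


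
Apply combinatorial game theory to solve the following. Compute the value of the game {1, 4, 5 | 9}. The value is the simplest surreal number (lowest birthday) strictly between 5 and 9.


Left options: {1, 4, 5}, max = 5
Right options: {9}, min = 9
All options are numbers and max(Left) < min(Right), so by the simplicity theorem the value is the simplest (earliest-born) number strictly between 5 and 9.
Integers 6 through 8 all lie strictly between 5 and 9.
Among integers, the simplest (lowest birthday = smallest |n|; 0 is born on day 0, +-n on day n) is 6.
No non-integer in the interval can be simpler: if x is a non-integer in the interval, then floor(x) or ceil(x) also lies in the interval (the interval contains an integer), and both are proper prefixes of x's sign expansion, i.e. born earlier. So the game value is 6.
Game value = 6

6


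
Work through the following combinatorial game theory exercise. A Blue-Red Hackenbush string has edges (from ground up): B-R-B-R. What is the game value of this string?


Edges (from ground): B-R-B-R
By Berlekamp's sign-expansion rule, a Blue-Red Hackenbush stalk has the value of the surreal number whose sign sequence is the edge sequence with B -> + and R -> -.
Sign sequence: +-+-
Trace the sign expansion in the surreal number tree, starting from 0:
Edge 1: B (sign +) -> bounds (0, +inf), value = 1
Edge 2: R (sign -) -> bounds (0, 1), value = 1/2
Edge 3: B (sign +) -> bounds (1/2, 1), value = 3/4
Edge 4: R (sign -) -> bounds (1/2, 3/4), value = 5/8
Game value = 5/8

5/8


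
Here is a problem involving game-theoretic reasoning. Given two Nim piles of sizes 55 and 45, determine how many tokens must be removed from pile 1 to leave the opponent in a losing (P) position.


Piles: 55 and 45
Current XOR: 55 XOR 45 = 26 (non-zero, so this is an N-position).
To make the XOR zero, we need to find a move that balances the piles.
For pile 1 (size 55): target = 55 XOR 26 = 45
We reduce pile 1 from 55 to 45.
Tokens removed: 55 - 45 = 10
Verification: 45 XOR 45 = 0

10


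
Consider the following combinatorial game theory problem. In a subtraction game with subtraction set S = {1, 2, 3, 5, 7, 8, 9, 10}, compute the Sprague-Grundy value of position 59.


The subtraction set is S = {1, 2, 3, 5, 7, 8, 9, 10}.
G(k) = mex{ G(k - s) : s in S, s <= k }. We compute iteratively: G(0) = 0.
G(1) = mex({0}) = 1
G(2) = mex({0, 1}) = 2
G(3) = mex({0, 1, 2}) = 3
G(4) = mex({1, 2, 3}) = 0
G(5) = mex({0, 2, 3}) = 1
G(6) = mex({0, 1, 3}) = 2
G(7) = mex({0, 1, 2}) = 3
G(8) = mex({0, 1, 2, 3}) = 4
G(9) = mex({0, 1, 2, 3, 4}) = 5
G(10) = mex({0, 1, 2, 3, 4, 5}) = 6
G(11) = mex({0, 1, 2, 3, 4, 5, 6}) = 7
G(12) = mex({0, 1, 2, 3, 5, 6, 7}) = 4
G(13) = mex({0, 1, 2, 3, 4, 6, 7}) = 5
G(14) = mex({0, 1, 2, 3, 4, 5, 7}) = 6
G(15) = mex({1, 2, 3, 4, 5, 6}) = 0
G(16) = mex({0, 2, 3, 4, 5, 6, 7}) = 1
G(17) = mex({0, 1, 3, 4, 5, 6}) = 2
G(18) = mex({0, 1, 2, 4, 5, 6, 7}) = 3
G(19) = mex({1, 2, 3, 4, 5, 6, 7}) = 0
G(20) = mex({0, 2, 3, 4, 5, 6, 7}) = 1
G(21) = mex({0, 1, 3, 4, 5, 6, 7}) = 2
G(22) = mex({0, 1, 2, 4, 5, 6}) = 3
G(23) = mex({0, 1, 2, 3, 5, 6}) = 4
G(24) = mex({0, 1, 2, 3, 4, 6}) = 5
Observe that G(15)..G(24) = 0, 1, 2, 3, 0, 1, 2, 3, 4, 5 repeats G(0)..G(9) = 0, 1, 2, 3, 0, 1, 2, 3, 4, 5.
For k >= max(S) = 10, G(k) is determined by the previous 10 values G(k-10)..G(k-1); a window of 10 consecutive values has recurred shifted by 15, so by induction G(k + 15) = G(k) for all k >= 0: the sequence is periodic from the start with period 15.
One period: G(0..14) = 0, 1, 2, 3, 0, 1, 2, 3, 4, 5, 6, 7, 4, 5, 6.
59 mod 15 = 14, so G(59) = G(14) = 6.

6


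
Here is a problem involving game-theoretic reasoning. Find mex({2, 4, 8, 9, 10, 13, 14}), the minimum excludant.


Set = {2, 4, 8, 9, 10, 13, 14}
0 is NOT in the set. This is the mex.
mex = 0

0


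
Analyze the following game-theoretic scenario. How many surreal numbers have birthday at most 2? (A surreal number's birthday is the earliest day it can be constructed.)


Day 0: {|} = 0 is born. Count = 1.
Day n: the number of surreal numbers born by day n is 2^(n+1) - 1.
By day 0: 2^1 - 1 = 1
By day 1: 2^2 - 1 = 3
By day 2: 2^3 - 1 = 7
By day 2: 7 surreal numbers.

7


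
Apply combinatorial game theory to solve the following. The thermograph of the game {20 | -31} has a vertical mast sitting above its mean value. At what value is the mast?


Game = {20 | -31}, a switch {a | b} with numbers a > b.
Its thermograph has left wall a - t and right wall b + t, which meet at t = (a - b)/2, where both equal (a + b)/2. So the mast (mean value) is at (a + b)/2.
Mean = (20 + (-31))/2 = -11/2 = -11/2

-11/2


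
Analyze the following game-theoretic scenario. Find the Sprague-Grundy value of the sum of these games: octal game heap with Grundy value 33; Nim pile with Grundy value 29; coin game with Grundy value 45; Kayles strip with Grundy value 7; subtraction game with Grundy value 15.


By the Sprague-Grundy theorem, the Grundy value of a sum of games is the XOR of individual Grundy values.
octal game heap: Grundy value = 33. Running XOR: 0 XOR 33 = 33
Nim pile: Grundy value = 29. Running XOR: 33 XOR 29 = 60
coin game: Grundy value = 45. Running XOR: 60 XOR 45 = 17
Kayles strip: Grundy value = 7. Running XOR: 17 XOR 7 = 22
subtraction game: Grundy value = 15. Running XOR: 22 XOR 15 = 25
The combined Grundy value is 25.

25


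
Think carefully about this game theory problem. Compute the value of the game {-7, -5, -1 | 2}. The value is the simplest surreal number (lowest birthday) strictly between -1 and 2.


Left options: {-7, -5, -1}, max = -1
Right options: {2}, min = 2
All options are numbers and max(Left) < min(Right), so by the simplicity theorem the value is the simplest (earliest-born) number strictly between -1 and 2.
Integers 0 through 1 all lie strictly between -1 and 2.
Among integers, the simplest (lowest birthday = smallest |n|; 0 is born on day 0, +-n on day n) is 0.
No non-integer in the interval can be simpler: if x is a non-integer in the interval, then floor(x) or ceil(x) also lies in the interval (the interval contains an integer), and both are proper prefixes of x's sign expansion, i.e. born earlier. So the game value is 0.
Game value = 0

0


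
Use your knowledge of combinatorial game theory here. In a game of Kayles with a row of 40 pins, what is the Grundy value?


Kayles: a move removes 1 or 2 adjacent pins from a contiguous row.
Removing pins from a row of k leaves two independent rows (a, b) with a + b = k - 1 (one pin) or a + b = k - 2 (two pins); an end removal gives a = 0.
By Sprague-Grundy, G(k) = mex{ G(a) XOR G(b) } over all these splits. G(0) = 0.
G(1): splits (0,0):0^0=0 -> mex({0}) = 1
G(2): splits (0,1):0^1=1 (0,0):0^0=0 -> mex({0, 1}) = 2
G(3): splits (0,2):0^2=2 (1,1):1^1=0 (0,1):0^1=1 -> mex({0, 1, 2}) = 3
G(4): splits (0,3):0^3=3 (1,2):1^2=3 (0,2):0^2=2 (1,1):1^1=0 -> mex({0, 2, 3}) = 1
G(5): splits (0,4):0^1=1 (1,3):1^3=2 (2,2):2^2=0 (0,3):0^3=3 (1,2):1^2=3 -> mex({0, 1, 2, 3}) = 4
G(6) = mex({0, 1, 2, 4}) = 3
G(7) = mex({0, 1, 3, 4, 5}) = 2
G(8) = mex({0, 2, 3, 5, 6}) = 1
G(9) = mex({0, 1, 2, 3, 6, 7}) = 4
G(10) = mex({0, 1, 3, 4, 5, 7}) = 2
G(11) = mex({0, 1, 2, 3, 4, 5}) = 6
G(12) = mex({0, 1, 2, 3, 5, 6, 7}) = 4
G(13) = mex({0, 2, 3, 4, 6, 7}) = 1
G(14) = mex({0, 1, 4, 5, 6, 7}) = 2
G(15) = mex({0, 1, 2, 3, 4, 5, 6}) = 7
G(16) = mex({0, 2, 3, 5, 6, 7}) = 1
G(17) = mex({0, 1, 2, 3, 5, 6, 7}) = 4
G(18) = mex({0, 1, 2, 4, 5, 6}) = 3
G(19) = mex({0, 1, 3, 4, 5, 7}) = 2
G(20) = mex({0, 2, 3, 4, 5, 6, 7}) = 1
G(21) = mex({0, 1, 2, 3, 5, 6, 7}) = 4
G(22) = mex({0, 1, 2, 3, 4, 5, 7}) = 6
G(23) = mex({0, 1, 2, 3, 4, 5, 6}) = 7
G(24) = mex({0, 1, 2, 3, 5, 6, 7}) = 4
G(25) = mex({0, 2, 3, 4, 6, 7}) = 1
G(26) = mex({0, 1, 3, 4, 5, 6, 7}) = 2
G(27) = mex({0, 1, 2, 3, 4, 5, 6, 7}) = 8
G(28) = mex({0, 1, 2, 3, 4, 6, 7, 8}) = 5
G(29) = mex({0, 1, 2, 3, 5, 6, 7, 8, 9}) = 4
G(30) = mex({0, 1, 2, 3, 4, 5, 6, 9, 10}) = 7
G(31) = mex({0, 1, 3, 4, 5, 7, 10, 11}) = 2
G(32) = mex({0, 2, 3, 4, 5, 6, 7, 9, 11}) = 1
G(33) = mex({0, 1, 2, 3, 4, 5, 6, 7, 9, 12}) = 8
G(34) = mex({0, 1, 2, 3, 4, 5, 7, 8, 11, 12}) = 6
G(35) = mex({0, 1, 2, 3, 4, 5, 6, 8, 9, 10, 11}) = 7
G(36) = mex({0, 1, 2, 3, 5, 6, 7, 9, 10}) = 4
G(37) = mex({0, 2, 3, 4, 6, 7, 9, 10, 11, 12}) = 1
G(38) = mex({0, 1, 3, 4, 5, 6, 7, 9, 10, 11, 12}) = 2
G(39) = mex({0, 1, 2, 4, 5, 6, 7, 9, 10, 12, 14}) = 3
G(40) = mex({0, 2, 3, 4, 6, 7, 11, 12, 14}) = 1
Therefore G(40) = 1.

1


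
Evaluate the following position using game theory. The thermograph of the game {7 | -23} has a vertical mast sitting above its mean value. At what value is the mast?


Game = {7 | -23}, a switch {a | b} with numbers a > b.
Its thermograph has left wall a - t and right wall b + t, which meet at t = (a - b)/2, where both equal (a + b)/2. So the mast (mean value) is at (a + b)/2.
Mean = (7 + (-23))/2 = -16/2 = -8

-8


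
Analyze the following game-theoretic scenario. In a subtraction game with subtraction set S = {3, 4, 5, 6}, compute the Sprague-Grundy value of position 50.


The subtraction set is S = {3, 4, 5, 6}.
G(k) = mex{ G(k - s) : s in S, s <= k }. We compute iteratively: G(0) = 0.
G(1) = mex({}) = 0
G(2) = mex({}) = 0
G(3) = mex({0}) = 1
G(4) = mex({0}) = 1
G(5) = mex({0}) = 1
G(6) = mex({0, 1}) = 2
G(7) = mex({0, 1}) = 2
G(8) = mex({0, 1}) = 2
G(9) = mex({1, 2}) = 0
G(10) = mex({1, 2}) = 0
G(11) = mex({1, 2}) = 0
G(12) = mex({0, 2}) = 1
G(13) = mex({0, 2}) = 1
G(14) = mex({0, 2}) = 1
Observe that G(9)..G(14) = 0, 0, 0, 1, 1, 1 repeats G(0)..G(5) = 0, 0, 0, 1, 1, 1.
For k >= max(S) = 6, G(k) is determined by the previous 6 values G(k-6)..G(k-1); a window of 6 consecutive values has recurred shifted by 9, so by induction G(k + 9) = G(k) for all k >= 0: the sequence is periodic from the start with period 9.
One period: G(0..8) = 0, 0, 0, 1, 1, 1, 2, 2, 2.
50 mod 9 = 5, so G(50) = G(5) = 1.

1


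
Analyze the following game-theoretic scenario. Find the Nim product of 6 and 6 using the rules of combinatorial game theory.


Nim multiplication is bilinear over XOR: (u XOR v) * w = (u*w) XOR (v*w).
So we split each operand into its bit components and XOR the pairwise Nim products.
6 = 2 + 4 (as XOR of powers of 2).
6 = 2 + 4 (as XOR of powers of 2).
Using the standard Nim-product table on single bits:
  2*2 = 3,   2*4 = 8,   2*8 = 12,
  4*4 = 6,   4*8 = 11,  8*8 = 13,
and  1*x = x (identity), k*l = l*k (commutative).
Pairwise Nim products:
  2 * 2 = 3
  2 * 4 = 8
  4 * 2 = 8
  4 * 4 = 6
XOR them: 3 XOR 8 XOR 8 XOR 6 = 5.
Result: 6 * 6 = 5 (in Nim).

5


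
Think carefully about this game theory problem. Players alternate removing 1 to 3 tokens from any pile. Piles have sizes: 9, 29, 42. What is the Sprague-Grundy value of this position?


Subtraction set: {1, 2, 3}
For this subtraction set, G(n) = n mod 4 (period = max + 1 = 4).
Pile 1 (size 9): G(9) = 9 mod 4 = 1
Pile 2 (size 29): G(29) = 29 mod 4 = 1
Pile 3 (size 42): G(42) = 42 mod 4 = 2
Total Grundy value = XOR of all: 1 XOR 1 XOR 2 = 2

2
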